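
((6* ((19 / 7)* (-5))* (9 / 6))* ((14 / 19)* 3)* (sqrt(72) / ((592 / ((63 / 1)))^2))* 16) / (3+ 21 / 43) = -4608009* sqrt(2) / 54760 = -119.00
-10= -10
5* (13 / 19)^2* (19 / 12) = 845 / 228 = 3.71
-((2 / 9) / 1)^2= -4 / 81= -0.05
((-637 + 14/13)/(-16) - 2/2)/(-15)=-8059/3120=-2.58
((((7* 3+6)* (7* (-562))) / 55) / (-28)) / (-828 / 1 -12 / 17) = -42993 / 516560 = -0.08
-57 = -57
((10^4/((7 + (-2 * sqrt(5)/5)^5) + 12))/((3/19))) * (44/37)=6688000000 * sqrt(5)/125108211 + 496375000000/125108211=4087.10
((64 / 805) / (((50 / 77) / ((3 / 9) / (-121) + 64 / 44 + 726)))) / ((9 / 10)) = 3380032 / 34155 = 98.96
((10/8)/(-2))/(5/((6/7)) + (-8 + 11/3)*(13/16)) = -10/37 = -0.27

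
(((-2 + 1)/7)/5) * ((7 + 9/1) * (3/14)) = -24/245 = -0.10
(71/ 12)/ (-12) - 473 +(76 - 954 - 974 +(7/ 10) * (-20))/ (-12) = -45791/ 144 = -317.99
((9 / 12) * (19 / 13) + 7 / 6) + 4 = 977 / 156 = 6.26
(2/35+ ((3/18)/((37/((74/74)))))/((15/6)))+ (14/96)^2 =239327/2983680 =0.08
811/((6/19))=15409/6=2568.17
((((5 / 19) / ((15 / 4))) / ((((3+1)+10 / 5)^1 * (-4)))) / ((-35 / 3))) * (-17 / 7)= -17 / 27930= -0.00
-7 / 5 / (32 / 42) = -147 / 80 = -1.84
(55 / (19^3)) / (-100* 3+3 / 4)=-220 / 8210223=-0.00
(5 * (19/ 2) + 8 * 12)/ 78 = 287/ 156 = 1.84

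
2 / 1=2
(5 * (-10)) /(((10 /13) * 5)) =-13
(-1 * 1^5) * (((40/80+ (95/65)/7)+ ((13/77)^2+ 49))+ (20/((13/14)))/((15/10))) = -29642089/462462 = -64.10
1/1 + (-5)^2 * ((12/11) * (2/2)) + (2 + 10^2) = 1433/11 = 130.27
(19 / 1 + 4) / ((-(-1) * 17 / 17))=23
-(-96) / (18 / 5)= 80 / 3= 26.67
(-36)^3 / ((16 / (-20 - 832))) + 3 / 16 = 39750915 / 16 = 2484432.19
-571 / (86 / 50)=-14275 / 43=-331.98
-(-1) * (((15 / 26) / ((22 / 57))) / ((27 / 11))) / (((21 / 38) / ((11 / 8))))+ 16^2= 257.52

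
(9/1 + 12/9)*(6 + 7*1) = 403/3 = 134.33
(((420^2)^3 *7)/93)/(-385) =-365935449600000/341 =-1073124485630.50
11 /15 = 0.73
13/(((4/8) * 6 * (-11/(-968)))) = 1144/3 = 381.33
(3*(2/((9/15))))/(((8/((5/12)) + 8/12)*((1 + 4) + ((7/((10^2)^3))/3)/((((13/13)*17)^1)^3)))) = 1105425000000/10980555001043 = 0.10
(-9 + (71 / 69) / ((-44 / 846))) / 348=-4855 / 58696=-0.08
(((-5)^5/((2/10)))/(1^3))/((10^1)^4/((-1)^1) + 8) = 15625/9992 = 1.56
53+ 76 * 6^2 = 2789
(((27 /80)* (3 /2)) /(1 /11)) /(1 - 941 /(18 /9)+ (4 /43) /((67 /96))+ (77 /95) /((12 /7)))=-146317347 /12320056088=-0.01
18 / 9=2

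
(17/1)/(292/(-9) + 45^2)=153/17933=0.01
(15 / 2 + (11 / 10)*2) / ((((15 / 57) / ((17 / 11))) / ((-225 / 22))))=-281979 / 484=-582.60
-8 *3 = -24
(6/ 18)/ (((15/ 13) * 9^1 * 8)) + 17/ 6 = 9193/ 3240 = 2.84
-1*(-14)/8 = 7/4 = 1.75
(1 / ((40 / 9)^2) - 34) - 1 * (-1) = -32.95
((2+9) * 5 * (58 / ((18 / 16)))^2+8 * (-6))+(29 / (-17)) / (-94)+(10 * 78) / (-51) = 18914175125 / 129438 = 146125.37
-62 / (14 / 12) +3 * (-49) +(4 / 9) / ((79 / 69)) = -331393 / 1659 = -199.75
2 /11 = 0.18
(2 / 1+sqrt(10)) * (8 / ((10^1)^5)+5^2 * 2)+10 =687501 / 6250+625001 * sqrt(10) / 12500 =268.11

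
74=74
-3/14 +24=333/14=23.79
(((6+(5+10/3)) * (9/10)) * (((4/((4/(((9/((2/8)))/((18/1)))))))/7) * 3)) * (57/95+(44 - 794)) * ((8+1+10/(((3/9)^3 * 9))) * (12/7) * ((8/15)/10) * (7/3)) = -301618512/4375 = -68941.37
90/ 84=15/ 14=1.07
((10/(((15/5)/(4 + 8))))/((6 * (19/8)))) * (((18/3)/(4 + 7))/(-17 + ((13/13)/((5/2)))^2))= -8000/87989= -0.09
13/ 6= 2.17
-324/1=-324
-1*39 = -39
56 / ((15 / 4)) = 224 / 15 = 14.93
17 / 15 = 1.13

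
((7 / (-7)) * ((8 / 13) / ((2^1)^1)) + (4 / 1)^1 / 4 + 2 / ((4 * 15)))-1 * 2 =-497 / 390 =-1.27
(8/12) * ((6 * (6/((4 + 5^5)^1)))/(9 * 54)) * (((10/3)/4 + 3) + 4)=94/760347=0.00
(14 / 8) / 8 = 7 / 32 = 0.22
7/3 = 2.33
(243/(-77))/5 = -243/385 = -0.63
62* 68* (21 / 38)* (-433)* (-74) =1418435256 / 19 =74654487.16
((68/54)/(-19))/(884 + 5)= -34/456057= -0.00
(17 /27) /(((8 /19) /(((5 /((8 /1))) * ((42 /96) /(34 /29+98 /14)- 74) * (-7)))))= 3169978525 /6552576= 483.78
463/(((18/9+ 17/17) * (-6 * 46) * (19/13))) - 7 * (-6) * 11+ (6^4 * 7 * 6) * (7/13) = 6088677713/204516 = 29771.16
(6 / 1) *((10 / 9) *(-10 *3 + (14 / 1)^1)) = -320 / 3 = -106.67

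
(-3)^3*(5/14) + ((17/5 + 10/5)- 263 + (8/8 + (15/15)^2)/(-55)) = -41161/154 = -267.28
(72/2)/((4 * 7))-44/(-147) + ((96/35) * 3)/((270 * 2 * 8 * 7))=1942/1225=1.59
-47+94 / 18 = -376 / 9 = -41.78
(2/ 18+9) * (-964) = -79048/ 9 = -8783.11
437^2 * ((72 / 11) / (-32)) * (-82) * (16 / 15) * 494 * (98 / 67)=9097268168352 / 3685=2468729489.38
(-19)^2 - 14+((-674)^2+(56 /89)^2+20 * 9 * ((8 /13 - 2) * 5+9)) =454997.24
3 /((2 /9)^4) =19683 /16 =1230.19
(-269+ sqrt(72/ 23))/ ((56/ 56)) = -269+ 6 * sqrt(46)/ 23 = -267.23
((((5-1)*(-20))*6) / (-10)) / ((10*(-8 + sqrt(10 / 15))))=-288 / 475-12*sqrt(6) / 475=-0.67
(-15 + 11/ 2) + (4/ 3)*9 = 5/ 2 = 2.50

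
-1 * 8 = -8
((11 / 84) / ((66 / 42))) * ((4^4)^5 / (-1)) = -274877906944 / 3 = -91625968981.33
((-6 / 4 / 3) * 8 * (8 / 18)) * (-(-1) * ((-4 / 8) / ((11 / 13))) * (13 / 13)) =104 / 99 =1.05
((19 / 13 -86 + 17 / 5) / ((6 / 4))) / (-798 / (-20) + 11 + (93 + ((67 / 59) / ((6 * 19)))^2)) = -159060591216 / 423143989151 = -0.38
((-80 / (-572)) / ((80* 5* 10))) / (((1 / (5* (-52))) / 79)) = -79 / 110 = -0.72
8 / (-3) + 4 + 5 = 19 / 3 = 6.33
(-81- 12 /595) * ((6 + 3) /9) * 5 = -48207 /119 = -405.10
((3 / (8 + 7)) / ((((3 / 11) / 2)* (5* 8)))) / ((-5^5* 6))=-11 / 5625000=-0.00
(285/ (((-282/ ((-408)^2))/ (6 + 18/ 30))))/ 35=-31724.29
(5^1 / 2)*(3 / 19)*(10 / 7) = 75 / 133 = 0.56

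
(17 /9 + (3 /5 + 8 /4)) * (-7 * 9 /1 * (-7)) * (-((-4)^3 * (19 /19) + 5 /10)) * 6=3771138 /5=754227.60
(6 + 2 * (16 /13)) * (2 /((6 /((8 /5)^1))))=176 /39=4.51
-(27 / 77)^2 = -729 / 5929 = -0.12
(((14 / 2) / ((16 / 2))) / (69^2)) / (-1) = -7 / 38088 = -0.00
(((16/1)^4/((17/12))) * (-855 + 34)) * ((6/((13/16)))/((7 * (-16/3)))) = 11621892096/1547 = 7512535.29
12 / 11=1.09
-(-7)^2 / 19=-2.58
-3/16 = -0.19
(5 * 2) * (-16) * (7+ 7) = -2240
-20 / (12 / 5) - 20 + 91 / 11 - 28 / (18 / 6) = -970 / 33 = -29.39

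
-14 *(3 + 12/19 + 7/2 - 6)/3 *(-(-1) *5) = -1505/57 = -26.40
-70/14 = -5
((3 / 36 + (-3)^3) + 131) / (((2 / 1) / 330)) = 68695 / 4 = 17173.75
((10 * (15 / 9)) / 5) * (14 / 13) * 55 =7700 / 39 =197.44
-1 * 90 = -90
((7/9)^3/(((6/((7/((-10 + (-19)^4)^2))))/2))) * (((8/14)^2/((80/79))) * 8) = 30968/185686761744135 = 0.00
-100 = -100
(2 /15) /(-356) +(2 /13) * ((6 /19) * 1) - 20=-19.95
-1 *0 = 0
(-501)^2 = 251001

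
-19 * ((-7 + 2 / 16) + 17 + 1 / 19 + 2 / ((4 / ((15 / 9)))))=-5021 / 24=-209.21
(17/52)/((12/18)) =51/104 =0.49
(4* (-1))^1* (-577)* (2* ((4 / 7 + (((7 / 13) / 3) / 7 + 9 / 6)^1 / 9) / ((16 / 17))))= 35714569 / 9828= 3633.96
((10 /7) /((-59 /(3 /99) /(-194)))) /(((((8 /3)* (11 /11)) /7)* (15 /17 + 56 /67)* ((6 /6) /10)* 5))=552415 /1270093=0.43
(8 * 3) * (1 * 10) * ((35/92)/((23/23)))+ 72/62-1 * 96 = -2520/713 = -3.53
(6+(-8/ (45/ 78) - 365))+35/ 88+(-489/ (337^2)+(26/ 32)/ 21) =-781648928479/ 2098755120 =-372.43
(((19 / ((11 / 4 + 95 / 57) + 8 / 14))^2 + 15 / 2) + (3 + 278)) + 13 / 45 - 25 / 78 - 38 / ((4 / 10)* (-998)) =31064265671867 / 102497778630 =303.07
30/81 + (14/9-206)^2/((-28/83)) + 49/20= -1404992017/11340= -123897.00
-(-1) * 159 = 159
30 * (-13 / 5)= -78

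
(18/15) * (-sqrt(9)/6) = -3/5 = -0.60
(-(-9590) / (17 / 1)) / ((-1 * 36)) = -4795 / 306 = -15.67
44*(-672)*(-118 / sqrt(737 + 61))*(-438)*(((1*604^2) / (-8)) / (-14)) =-829626606336*sqrt(798) / 133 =-176210781071.25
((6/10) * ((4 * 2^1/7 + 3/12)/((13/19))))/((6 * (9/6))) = 19/140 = 0.14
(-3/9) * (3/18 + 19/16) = -65/144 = -0.45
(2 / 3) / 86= 1 / 129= 0.01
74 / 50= 37 / 25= 1.48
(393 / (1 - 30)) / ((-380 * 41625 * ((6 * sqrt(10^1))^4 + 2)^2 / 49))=6419 / 2568254119667610000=0.00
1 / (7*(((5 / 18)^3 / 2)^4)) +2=18509305520787566 / 1708984375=10830587.92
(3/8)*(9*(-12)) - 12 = -105/2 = -52.50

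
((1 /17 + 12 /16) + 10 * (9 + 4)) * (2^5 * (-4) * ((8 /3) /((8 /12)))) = -1138560 /17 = -66974.12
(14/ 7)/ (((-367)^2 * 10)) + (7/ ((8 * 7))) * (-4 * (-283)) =141.50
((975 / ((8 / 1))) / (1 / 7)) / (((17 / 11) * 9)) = 25025 / 408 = 61.34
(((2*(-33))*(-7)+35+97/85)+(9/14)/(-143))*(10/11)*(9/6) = 254303757/374374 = 679.28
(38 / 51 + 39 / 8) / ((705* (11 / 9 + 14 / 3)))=2293 / 1693880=0.00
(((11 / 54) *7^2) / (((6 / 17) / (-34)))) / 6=-155771 / 972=-160.26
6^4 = 1296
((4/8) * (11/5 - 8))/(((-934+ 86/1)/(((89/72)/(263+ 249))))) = 2581/312606720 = 0.00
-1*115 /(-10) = 23 /2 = 11.50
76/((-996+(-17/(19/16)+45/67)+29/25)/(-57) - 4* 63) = -11488825/35419941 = -0.32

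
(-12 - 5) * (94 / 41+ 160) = -113118 / 41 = -2758.98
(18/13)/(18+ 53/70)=0.07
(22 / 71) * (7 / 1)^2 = 1078 / 71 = 15.18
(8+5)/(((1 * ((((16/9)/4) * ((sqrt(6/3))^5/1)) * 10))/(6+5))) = 1287 * sqrt(2)/320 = 5.69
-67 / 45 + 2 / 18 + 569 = 25543 / 45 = 567.62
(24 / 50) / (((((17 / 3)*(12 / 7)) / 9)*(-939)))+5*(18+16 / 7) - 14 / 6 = 276823702 / 2793525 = 99.09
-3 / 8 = -0.38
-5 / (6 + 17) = -0.22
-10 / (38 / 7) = -35 / 19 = -1.84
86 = 86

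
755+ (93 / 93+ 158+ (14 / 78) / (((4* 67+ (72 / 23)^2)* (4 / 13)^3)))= 25789640335 / 28215552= 914.02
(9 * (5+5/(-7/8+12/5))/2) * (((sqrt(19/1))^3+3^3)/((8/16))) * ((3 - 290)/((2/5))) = -123919425 * sqrt(19)/122 - 176096025/122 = -5870887.51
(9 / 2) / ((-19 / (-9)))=2.13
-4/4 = -1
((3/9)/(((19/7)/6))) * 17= 12.53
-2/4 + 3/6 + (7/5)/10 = 7/50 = 0.14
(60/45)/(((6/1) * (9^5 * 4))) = 1/1062882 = 0.00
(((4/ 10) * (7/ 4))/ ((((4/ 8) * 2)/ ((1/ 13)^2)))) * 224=784/ 845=0.93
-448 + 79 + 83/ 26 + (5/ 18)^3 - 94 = -34859155/ 75816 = -459.79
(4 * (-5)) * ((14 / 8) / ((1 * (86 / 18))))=-315 / 43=-7.33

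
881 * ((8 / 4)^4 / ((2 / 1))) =7048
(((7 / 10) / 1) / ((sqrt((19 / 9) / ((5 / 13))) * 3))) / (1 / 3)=21 * sqrt(1235) / 2470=0.30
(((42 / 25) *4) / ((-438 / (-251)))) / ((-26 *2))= -1757 / 23725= -0.07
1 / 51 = 0.02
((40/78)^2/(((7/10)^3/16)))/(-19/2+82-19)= 12800000/55822221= 0.23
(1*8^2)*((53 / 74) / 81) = 1696 / 2997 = 0.57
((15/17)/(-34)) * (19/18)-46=-159623/3468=-46.03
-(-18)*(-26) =-468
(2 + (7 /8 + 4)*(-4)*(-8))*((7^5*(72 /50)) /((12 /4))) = 31866072 /25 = 1274642.88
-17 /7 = -2.43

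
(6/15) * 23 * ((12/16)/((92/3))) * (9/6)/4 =27/320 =0.08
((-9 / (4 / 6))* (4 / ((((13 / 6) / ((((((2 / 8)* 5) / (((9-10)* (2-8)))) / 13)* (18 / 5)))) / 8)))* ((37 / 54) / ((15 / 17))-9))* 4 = 319728 / 845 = 378.38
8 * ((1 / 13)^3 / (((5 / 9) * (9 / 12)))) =96 / 10985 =0.01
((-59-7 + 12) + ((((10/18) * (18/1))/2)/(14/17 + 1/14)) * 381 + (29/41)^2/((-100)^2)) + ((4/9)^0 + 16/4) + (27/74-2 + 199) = 100550101454307/44159870000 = 2276.96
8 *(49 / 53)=392 / 53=7.40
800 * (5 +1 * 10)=12000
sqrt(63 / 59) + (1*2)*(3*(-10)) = -60 + 3*sqrt(413) / 59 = -58.97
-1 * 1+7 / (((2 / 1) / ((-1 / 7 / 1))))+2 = 1 / 2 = 0.50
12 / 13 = 0.92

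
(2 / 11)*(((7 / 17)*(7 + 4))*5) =70 / 17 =4.12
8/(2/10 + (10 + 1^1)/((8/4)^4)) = 640/71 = 9.01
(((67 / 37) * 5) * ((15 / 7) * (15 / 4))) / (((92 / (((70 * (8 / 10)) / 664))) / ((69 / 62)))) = 226125 / 3046432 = 0.07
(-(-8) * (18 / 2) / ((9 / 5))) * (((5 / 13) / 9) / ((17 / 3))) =200 / 663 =0.30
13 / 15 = 0.87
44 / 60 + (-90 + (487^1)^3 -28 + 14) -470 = 1732510946 / 15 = 115500729.73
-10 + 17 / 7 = -53 / 7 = -7.57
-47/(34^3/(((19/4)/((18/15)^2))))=-22325/5659776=-0.00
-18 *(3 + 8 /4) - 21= -111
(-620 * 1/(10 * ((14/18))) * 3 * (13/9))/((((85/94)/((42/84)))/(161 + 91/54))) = -4754191/153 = -31073.14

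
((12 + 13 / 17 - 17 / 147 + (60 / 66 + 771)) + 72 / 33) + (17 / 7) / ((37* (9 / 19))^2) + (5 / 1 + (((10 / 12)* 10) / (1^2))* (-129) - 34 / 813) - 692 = -268553596343782 / 275356570797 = -975.29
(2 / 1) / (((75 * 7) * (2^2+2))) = 1 / 1575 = 0.00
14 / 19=0.74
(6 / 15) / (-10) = -1 / 25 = -0.04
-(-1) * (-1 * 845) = -845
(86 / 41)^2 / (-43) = -172 / 1681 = -0.10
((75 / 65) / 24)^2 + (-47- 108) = -1676455 / 10816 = -155.00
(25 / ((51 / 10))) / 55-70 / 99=-1040 / 1683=-0.62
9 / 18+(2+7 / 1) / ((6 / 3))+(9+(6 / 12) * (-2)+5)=18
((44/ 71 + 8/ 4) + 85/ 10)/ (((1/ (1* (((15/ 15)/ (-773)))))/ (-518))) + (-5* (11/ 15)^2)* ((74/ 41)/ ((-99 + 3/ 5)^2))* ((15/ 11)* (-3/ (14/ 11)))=28417631869423/ 3812851972944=7.45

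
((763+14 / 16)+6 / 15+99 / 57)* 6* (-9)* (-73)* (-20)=-1147455099 / 19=-60392373.63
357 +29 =386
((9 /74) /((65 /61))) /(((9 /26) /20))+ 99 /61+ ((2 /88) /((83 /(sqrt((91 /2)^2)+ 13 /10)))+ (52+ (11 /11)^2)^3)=3067990099749 /20606410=148885.23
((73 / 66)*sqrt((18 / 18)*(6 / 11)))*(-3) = -73*sqrt(66) / 242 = -2.45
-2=-2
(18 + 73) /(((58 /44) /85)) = 170170 /29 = 5867.93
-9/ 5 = -1.80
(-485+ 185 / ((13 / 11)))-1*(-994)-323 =342.54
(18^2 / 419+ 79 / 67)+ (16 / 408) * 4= 3019843 / 1431723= 2.11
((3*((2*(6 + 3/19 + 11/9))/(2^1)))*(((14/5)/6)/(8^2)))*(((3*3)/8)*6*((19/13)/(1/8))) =13251/1040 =12.74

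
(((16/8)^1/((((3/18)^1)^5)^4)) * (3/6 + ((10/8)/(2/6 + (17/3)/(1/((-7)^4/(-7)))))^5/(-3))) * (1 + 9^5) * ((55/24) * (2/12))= 82460337317462022052.95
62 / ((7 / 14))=124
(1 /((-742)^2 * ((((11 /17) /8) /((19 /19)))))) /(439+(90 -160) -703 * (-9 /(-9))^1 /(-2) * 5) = 68 /6439258903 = 0.00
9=9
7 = 7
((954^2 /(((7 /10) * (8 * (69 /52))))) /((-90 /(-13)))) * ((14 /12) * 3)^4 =488487909 /184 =2654825.59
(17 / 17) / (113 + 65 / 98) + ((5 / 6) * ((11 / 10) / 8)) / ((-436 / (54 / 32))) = 20773975 / 2486581248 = 0.01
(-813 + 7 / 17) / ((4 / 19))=-131233 / 34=-3859.79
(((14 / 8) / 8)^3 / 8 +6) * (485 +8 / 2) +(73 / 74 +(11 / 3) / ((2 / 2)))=85527500129 / 29097984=2939.29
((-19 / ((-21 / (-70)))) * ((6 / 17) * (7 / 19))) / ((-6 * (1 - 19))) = -35 / 459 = -0.08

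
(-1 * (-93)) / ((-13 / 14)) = -1302 / 13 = -100.15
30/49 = 0.61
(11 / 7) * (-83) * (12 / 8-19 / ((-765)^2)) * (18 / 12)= -1602896581 / 5462100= -293.46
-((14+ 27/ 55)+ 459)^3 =-17661313666088/ 166375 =-106153650.89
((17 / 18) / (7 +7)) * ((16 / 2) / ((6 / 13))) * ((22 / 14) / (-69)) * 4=-9724 / 91287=-0.11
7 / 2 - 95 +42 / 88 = -4005 / 44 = -91.02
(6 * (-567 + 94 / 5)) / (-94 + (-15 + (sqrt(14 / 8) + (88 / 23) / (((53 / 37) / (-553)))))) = 16292076404 * sqrt(7) / 24921225108595 + 51681273027848 / 24921225108595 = 2.08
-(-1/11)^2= -1/121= -0.01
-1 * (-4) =4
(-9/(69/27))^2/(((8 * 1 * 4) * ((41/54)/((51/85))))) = 531441/1735120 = 0.31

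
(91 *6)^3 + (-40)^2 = 162772936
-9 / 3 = -3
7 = 7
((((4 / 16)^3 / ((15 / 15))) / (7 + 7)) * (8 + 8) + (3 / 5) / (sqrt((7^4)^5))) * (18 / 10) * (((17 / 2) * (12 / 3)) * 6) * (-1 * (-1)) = 92611539081 / 14123762450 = 6.56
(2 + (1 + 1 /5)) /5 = 16 /25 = 0.64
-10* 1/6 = -5/3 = -1.67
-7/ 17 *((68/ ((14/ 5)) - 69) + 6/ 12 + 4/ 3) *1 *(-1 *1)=-1801/ 102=-17.66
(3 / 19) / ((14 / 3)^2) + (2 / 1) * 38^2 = 10754939 / 3724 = 2888.01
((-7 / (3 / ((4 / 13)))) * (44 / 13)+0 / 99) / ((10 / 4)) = -2464 / 2535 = -0.97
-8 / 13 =-0.62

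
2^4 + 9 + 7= 32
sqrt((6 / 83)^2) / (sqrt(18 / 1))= sqrt(2) / 83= 0.02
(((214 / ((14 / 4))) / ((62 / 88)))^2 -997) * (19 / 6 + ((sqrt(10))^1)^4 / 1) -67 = 63481732717 / 94178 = 674061.17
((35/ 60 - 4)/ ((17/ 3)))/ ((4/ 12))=-123/ 68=-1.81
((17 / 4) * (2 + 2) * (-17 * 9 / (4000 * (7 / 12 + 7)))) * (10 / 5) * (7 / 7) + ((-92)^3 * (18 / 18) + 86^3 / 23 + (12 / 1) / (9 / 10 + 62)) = -494366590582001 / 658248500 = -751033.37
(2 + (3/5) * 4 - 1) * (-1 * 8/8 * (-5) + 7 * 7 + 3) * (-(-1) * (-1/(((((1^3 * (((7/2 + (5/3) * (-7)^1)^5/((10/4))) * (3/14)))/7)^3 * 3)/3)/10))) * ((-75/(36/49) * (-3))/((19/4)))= 5550794956800000/3909821048582988049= 0.00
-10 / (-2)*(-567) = -2835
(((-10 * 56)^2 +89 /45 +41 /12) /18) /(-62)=-56448971 /200880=-281.01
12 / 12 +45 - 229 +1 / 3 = -548 / 3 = -182.67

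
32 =32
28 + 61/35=1041/35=29.74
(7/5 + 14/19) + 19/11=4038/1045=3.86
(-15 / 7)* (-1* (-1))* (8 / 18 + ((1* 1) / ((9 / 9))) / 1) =-65 / 21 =-3.10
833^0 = 1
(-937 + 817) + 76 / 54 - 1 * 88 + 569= 9785 / 27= 362.41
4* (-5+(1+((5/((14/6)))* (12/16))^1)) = -67/7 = -9.57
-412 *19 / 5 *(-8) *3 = 187872 / 5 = 37574.40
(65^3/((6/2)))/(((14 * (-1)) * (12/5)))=-1373125/504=-2724.45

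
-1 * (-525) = 525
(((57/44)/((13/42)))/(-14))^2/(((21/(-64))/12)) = -467856/143143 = -3.27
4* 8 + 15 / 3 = 37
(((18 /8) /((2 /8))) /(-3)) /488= -3 /488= -0.01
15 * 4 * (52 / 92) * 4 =3120 / 23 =135.65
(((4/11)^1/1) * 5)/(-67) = -20/737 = -0.03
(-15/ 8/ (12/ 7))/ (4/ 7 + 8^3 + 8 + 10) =-245/ 118848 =-0.00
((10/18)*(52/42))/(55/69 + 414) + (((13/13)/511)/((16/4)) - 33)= -17373762559/526511916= -33.00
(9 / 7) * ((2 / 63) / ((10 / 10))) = 2 / 49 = 0.04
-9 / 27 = -1 / 3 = -0.33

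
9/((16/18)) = 81/8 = 10.12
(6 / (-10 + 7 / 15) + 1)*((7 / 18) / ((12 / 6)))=371 / 5148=0.07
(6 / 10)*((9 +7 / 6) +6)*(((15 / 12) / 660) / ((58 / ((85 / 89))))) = 1649 / 5451072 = 0.00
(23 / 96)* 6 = 1.44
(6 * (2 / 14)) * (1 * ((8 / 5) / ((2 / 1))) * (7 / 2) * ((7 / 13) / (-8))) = -21 / 130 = -0.16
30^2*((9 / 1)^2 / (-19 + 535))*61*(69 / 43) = 25569675 / 1849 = 13828.92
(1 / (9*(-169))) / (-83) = 1 / 126243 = 0.00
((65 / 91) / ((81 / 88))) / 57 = 0.01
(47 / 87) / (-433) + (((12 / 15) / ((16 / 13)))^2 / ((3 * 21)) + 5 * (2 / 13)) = 3186819329 / 4113673200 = 0.77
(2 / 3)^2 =4 / 9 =0.44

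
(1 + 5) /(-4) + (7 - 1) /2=3 /2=1.50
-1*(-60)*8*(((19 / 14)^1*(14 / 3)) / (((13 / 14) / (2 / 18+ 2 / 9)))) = 1091.28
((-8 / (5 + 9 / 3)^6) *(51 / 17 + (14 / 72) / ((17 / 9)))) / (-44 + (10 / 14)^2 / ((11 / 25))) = 113729 / 51451920384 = 0.00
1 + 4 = 5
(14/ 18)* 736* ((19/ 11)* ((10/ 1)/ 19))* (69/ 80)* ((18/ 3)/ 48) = 3703/ 66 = 56.11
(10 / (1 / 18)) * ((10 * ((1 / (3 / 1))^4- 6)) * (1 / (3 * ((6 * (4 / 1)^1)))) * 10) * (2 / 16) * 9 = -60625 / 36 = -1684.03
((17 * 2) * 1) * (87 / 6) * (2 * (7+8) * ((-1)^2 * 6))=88740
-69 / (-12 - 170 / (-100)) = 690 / 103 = 6.70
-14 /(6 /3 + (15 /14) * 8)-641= -23766 /37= -642.32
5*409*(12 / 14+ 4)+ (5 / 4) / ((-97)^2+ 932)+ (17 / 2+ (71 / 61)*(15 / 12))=87807102139 / 8831214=9942.81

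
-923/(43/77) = -71071/43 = -1652.81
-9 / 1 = -9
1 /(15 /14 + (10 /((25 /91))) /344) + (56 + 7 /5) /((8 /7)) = 14478583 /283480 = 51.07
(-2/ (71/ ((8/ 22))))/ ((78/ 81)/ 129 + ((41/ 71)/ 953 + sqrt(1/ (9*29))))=366179681777022/ 16682178787349075 - 521506636966314*sqrt(29)/ 16682178787349075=-0.15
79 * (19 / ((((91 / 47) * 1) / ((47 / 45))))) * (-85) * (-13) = 56367053 / 63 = 894715.13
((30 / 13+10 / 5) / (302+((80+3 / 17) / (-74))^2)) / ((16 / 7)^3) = 949934041 / 798374049408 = 0.00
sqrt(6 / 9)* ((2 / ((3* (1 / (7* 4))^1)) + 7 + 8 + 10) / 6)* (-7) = -917* sqrt(6) / 54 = -41.60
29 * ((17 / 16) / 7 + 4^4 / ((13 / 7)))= 5826825 / 1456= 4001.94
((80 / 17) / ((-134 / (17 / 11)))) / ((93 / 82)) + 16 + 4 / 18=3325822 / 205623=16.17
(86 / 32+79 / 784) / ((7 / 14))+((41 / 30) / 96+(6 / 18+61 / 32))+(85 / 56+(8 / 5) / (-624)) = 17145143 / 1834560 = 9.35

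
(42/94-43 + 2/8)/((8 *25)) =-7953/37600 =-0.21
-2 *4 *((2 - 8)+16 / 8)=32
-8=-8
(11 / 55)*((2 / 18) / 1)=1 / 45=0.02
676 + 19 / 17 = 11511 / 17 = 677.12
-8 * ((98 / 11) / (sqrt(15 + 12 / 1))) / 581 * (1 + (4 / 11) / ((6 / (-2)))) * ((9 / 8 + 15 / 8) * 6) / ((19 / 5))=-32480 * sqrt(3) / 572451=-0.10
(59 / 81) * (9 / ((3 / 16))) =944 / 27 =34.96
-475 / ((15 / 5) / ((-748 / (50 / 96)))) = 227392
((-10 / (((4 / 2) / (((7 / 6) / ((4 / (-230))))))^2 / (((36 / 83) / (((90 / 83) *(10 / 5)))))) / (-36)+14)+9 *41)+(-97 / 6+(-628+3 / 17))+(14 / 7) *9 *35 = 76056617 / 176256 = 431.51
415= 415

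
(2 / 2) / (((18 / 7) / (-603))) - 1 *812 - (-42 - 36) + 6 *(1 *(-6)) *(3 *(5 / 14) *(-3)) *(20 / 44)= -141049 / 154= -915.90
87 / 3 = 29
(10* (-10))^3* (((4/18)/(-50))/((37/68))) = 2720000/333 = 8168.17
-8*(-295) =2360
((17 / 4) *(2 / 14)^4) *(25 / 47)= 425 / 451388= 0.00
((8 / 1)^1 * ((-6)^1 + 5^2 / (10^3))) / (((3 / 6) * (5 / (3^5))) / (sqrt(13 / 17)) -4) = 116154 * sqrt(221) / 49128343 + 2935443888 / 245641715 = 11.99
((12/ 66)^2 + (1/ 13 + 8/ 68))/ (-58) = -0.00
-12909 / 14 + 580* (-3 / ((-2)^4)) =-28863 / 28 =-1030.82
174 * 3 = 522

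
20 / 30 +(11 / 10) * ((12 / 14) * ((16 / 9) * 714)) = 1197.47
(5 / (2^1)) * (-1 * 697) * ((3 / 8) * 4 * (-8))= 20910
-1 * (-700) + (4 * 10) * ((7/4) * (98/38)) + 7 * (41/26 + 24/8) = 450807/494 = 912.56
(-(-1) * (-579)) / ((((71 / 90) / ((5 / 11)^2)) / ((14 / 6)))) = -3039750 / 8591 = -353.83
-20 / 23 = -0.87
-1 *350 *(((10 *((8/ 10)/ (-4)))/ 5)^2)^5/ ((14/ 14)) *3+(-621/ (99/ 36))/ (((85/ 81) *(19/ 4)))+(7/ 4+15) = -159127557821/ 5551562500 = -28.66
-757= -757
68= 68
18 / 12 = 3 / 2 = 1.50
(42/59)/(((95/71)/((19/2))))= 1491/295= 5.05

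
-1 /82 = -0.01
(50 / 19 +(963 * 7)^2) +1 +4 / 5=4316903116 / 95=45441085.43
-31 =-31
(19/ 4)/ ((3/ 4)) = 19/ 3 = 6.33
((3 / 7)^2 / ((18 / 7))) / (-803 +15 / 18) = -3 / 33691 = -0.00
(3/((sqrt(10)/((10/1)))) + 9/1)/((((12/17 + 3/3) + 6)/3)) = 459/131 + 153 *sqrt(10)/131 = 7.20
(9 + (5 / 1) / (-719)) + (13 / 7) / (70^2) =221793147 / 24661700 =8.99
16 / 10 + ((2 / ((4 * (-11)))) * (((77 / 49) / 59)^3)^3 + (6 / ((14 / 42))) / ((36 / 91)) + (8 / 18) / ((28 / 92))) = 48.56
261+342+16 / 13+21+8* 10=9168 / 13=705.23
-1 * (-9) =9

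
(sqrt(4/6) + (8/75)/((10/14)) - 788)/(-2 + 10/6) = 295444/125 - sqrt(6) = 2361.10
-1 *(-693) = 693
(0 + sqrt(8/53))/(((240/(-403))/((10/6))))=-403 * sqrt(106)/3816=-1.09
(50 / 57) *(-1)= -50 / 57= -0.88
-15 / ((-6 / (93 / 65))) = 93 / 26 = 3.58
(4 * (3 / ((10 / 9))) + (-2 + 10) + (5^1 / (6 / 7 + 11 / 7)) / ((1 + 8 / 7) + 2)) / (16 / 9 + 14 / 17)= 428103 / 57710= 7.42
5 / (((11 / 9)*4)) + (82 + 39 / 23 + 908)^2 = 22891044969 / 23276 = 983461.29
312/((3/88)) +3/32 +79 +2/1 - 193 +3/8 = 289295/32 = 9040.47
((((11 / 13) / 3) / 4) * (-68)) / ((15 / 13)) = -187 / 45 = -4.16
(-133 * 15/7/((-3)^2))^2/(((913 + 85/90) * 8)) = 9025/65804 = 0.14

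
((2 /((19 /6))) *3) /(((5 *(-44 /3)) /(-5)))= 27 /209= 0.13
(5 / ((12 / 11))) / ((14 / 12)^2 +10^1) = 165 / 409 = 0.40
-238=-238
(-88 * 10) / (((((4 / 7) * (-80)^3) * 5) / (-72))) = -693 / 16000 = -0.04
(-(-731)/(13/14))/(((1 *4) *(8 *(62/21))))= 107457/12896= 8.33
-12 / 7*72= -864 / 7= -123.43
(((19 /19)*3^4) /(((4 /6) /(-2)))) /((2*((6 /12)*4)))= -243 /4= -60.75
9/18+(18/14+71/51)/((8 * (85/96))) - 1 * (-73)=1494553/20230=73.88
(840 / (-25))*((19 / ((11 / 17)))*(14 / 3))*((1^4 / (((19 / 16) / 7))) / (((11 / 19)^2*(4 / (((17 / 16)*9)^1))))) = -193576.93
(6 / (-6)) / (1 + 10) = -1 / 11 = -0.09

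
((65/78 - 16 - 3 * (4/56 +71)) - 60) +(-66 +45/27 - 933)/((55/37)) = -33576/35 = -959.31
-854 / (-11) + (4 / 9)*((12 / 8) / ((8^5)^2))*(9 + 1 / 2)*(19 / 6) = 16505559322499 / 212600881152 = 77.64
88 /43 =2.05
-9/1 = -9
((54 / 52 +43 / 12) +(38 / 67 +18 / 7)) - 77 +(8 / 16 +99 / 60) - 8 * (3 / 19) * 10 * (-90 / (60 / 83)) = 5232194941 / 3475290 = 1505.54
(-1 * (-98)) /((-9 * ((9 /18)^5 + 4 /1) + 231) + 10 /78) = 122304 /243169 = 0.50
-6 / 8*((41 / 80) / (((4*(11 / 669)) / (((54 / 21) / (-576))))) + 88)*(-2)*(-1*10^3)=-5201910825 / 39424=-131947.82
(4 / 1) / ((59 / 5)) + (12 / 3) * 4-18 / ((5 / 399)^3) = -67459392838 / 7375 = -9147036.32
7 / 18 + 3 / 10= 31 / 45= 0.69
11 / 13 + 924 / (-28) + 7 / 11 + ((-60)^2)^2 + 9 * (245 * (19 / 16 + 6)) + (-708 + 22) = 12975130.92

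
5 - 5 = 0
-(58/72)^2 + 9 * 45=404.35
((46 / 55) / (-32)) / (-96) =23 / 84480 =0.00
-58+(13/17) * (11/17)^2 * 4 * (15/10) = -56.08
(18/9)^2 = 4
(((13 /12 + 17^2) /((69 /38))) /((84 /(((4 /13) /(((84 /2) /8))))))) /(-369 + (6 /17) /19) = -42725794 /141435787311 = -0.00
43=43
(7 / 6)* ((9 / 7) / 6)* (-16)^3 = -1024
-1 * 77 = -77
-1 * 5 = -5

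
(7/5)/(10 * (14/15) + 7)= 3/35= 0.09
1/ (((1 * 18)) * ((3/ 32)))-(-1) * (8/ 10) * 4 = 512/ 135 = 3.79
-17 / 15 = -1.13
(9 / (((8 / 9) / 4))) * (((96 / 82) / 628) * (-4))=-1944 / 6437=-0.30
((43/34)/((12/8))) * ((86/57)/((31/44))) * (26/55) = 384592/450585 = 0.85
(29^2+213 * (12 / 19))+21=996.53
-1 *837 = -837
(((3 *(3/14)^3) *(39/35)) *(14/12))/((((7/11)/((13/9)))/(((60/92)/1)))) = 50193/883568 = 0.06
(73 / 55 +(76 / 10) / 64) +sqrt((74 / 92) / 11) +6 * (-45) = -94531 / 352 +sqrt(18722) / 506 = -268.28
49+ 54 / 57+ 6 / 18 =2866 / 57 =50.28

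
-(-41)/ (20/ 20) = 41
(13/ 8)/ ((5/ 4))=13/ 10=1.30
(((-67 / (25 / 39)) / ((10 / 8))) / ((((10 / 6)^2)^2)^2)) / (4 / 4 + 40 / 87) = -5966074764 / 6201171875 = -0.96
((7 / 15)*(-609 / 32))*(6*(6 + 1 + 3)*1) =-4263 / 8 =-532.88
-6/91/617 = -6/56147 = -0.00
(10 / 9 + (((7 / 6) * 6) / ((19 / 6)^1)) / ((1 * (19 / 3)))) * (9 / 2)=6.57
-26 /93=-0.28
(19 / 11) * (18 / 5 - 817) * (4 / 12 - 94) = 21713713 / 165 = 131598.26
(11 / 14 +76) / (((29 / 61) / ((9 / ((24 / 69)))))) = 13574025 / 3248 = 4179.19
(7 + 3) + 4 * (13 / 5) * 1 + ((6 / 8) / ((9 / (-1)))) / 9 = 11011 / 540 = 20.39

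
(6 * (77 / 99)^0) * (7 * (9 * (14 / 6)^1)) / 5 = 882 / 5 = 176.40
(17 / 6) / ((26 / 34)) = 289 / 78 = 3.71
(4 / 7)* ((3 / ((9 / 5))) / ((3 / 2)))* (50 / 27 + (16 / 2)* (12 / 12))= 6.26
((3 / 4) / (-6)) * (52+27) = -79 / 8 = -9.88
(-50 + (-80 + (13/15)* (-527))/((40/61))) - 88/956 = -868.61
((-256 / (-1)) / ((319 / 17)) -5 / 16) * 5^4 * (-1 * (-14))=297661875 / 2552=116638.67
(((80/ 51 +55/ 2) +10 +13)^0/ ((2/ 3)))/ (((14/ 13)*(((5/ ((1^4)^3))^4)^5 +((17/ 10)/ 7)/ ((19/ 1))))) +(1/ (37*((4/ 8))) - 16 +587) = 1786649703979492472657/ 3128687540690104586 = 571.05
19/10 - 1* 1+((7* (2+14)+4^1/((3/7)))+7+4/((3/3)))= 3997/30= 133.23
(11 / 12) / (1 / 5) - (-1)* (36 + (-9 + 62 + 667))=9127 / 12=760.58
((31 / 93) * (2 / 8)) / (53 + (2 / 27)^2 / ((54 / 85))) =6561 / 4173476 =0.00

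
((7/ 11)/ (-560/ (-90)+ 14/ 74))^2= 110889/ 11256025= 0.01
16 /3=5.33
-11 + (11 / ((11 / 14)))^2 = 185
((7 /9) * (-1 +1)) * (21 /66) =0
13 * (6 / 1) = 78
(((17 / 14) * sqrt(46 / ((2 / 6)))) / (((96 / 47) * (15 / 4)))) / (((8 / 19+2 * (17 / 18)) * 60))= 15181 * sqrt(138) / 13272000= 0.01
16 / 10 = 8 / 5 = 1.60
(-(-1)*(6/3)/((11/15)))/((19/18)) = 540/209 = 2.58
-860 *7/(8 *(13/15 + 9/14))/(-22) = 158025/6974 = 22.66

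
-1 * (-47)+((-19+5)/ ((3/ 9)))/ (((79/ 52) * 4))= 3167/ 79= 40.09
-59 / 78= -0.76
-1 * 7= -7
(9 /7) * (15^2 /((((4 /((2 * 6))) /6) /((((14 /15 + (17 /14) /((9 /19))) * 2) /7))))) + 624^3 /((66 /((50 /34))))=347579205210 /64141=5418986.38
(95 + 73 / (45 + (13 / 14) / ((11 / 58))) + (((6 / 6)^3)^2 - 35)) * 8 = 959932 / 1921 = 499.70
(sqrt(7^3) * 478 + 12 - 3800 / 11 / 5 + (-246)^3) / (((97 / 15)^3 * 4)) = -138169904625 / 10039403 + 5646375 * sqrt(7) / 1825346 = -13754.58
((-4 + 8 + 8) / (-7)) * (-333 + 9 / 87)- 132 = 438.68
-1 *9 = -9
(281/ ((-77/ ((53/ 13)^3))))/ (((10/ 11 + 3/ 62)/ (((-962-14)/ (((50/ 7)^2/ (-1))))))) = -4430099540552/ 896650625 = -4940.72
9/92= 0.10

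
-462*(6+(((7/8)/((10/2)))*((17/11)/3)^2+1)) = -2148601/660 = -3255.46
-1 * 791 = -791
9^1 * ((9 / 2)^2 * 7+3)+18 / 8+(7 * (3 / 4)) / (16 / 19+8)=1305.59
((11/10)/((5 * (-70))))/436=-11/1526000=-0.00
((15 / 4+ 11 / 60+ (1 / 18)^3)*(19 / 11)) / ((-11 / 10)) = -2179319 / 352836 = -6.18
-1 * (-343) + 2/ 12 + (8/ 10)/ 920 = 591964/ 1725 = 343.17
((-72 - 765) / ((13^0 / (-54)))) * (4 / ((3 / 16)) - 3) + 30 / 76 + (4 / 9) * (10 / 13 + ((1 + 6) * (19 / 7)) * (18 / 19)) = 3684127823 / 4446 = 828638.74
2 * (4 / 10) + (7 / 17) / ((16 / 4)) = 307 / 340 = 0.90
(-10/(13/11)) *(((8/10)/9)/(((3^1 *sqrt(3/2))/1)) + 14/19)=-1540/247-88 *sqrt(6)/1053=-6.44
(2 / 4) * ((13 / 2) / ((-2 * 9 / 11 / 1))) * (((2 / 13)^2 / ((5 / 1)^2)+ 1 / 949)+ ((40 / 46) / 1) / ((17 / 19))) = -1291870217 / 667906200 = -1.93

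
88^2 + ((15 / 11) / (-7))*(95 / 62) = 36968431 / 4774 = 7743.70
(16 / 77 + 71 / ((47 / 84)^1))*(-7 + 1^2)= -2759880 / 3619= -762.61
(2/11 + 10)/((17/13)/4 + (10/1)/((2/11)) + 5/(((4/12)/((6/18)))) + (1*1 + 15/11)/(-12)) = 17472/103183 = 0.17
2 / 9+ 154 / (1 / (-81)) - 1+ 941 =-103804 / 9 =-11533.78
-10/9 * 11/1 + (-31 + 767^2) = 5294212/9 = 588245.78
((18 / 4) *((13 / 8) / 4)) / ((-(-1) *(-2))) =-0.91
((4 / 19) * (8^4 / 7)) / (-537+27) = -8192 / 33915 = -0.24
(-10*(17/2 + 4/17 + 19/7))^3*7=-2529353515625/240737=-10506708.63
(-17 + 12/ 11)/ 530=-35/ 1166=-0.03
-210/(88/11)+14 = -49/4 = -12.25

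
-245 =-245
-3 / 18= -1 / 6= -0.17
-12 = -12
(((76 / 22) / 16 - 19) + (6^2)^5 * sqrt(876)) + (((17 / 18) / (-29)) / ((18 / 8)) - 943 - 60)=-211218025 / 206712 + 120932352 * sqrt(219)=1789634358.24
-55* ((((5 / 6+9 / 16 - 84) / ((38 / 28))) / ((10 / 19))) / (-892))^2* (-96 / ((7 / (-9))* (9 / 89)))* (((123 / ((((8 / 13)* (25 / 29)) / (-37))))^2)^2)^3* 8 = -934725477518401384617010380420108963158285136682713799289112579826655433403758143079 / 651807948800000000000000000000000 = -1434050442679108034555178000000000000000000000000000.00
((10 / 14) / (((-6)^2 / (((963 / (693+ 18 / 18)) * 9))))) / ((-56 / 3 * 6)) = -4815 / 2176384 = -0.00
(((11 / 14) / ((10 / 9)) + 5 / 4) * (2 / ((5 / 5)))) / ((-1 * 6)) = -137 / 210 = -0.65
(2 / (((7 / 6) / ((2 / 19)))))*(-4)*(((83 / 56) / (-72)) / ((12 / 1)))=83 / 67032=0.00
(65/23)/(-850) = -13/3910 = -0.00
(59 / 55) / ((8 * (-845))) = -59 / 371800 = -0.00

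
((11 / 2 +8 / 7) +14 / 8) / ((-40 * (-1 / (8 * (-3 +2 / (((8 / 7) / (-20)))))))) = -893 / 14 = -63.79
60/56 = 15/14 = 1.07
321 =321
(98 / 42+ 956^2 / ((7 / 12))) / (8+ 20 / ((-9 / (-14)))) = 98705235 / 2464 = 40058.94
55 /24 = 2.29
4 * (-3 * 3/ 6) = -6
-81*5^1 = -405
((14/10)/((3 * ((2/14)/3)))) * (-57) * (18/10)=-25137/25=-1005.48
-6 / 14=-3 / 7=-0.43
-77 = -77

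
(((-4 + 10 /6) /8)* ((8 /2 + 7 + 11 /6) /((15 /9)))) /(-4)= 539 /960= 0.56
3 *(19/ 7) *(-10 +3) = -57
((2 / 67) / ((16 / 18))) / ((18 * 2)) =1 / 1072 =0.00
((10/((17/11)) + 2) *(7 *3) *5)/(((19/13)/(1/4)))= 49140/323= 152.14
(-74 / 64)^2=1369 / 1024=1.34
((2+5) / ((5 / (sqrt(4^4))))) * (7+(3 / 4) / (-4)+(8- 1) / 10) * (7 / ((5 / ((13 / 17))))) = 382837 / 2125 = 180.16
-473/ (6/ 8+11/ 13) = -24596/ 83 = -296.34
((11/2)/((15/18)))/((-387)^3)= -11/96601005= -0.00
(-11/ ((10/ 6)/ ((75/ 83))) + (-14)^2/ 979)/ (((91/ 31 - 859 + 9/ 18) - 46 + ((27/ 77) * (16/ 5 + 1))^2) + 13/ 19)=151717771150/ 23656964025929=0.01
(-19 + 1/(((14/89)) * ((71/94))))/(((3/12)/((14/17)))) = -42080/1207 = -34.86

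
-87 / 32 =-2.72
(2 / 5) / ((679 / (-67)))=-134 / 3395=-0.04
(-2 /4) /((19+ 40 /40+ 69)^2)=-1 /15842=-0.00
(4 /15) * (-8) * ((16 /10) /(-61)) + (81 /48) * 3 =374671 /73200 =5.12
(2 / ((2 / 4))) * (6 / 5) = 24 / 5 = 4.80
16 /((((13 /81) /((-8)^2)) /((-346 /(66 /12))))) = -57397248 /143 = -401379.36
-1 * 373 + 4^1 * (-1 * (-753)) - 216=2423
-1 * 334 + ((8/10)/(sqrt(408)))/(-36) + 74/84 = -13991/42 - sqrt(102)/9180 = -333.12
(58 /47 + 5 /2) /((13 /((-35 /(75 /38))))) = -1197 /235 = -5.09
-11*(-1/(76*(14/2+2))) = 11/684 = 0.02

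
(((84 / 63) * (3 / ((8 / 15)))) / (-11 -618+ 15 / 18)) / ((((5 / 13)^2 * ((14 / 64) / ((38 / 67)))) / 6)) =-11097216 / 8838305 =-1.26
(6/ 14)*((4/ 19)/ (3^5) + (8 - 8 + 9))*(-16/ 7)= -664912/ 75411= -8.82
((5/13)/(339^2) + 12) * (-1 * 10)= -179276810/1493973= -120.00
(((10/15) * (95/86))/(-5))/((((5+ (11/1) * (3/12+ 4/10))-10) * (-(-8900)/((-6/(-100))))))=-19/41140250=-0.00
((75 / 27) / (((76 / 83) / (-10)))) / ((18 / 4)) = -10375 / 1539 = -6.74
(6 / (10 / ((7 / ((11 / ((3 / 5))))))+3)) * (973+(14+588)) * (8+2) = 1984500 / 613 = 3237.36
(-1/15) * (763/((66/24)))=-3052/165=-18.50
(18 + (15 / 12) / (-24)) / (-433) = -1723 / 41568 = -0.04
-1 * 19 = -19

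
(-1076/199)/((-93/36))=12912/6169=2.09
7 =7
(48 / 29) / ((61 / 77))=3696 / 1769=2.09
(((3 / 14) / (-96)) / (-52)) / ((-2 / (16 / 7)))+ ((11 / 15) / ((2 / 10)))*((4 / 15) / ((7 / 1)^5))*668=0.04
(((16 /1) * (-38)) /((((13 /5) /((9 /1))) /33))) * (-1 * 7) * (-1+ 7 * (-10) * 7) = -238707581.54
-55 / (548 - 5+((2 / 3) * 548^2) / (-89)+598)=14685 / 295961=0.05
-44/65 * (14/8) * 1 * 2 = -154/65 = -2.37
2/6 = 1/3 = 0.33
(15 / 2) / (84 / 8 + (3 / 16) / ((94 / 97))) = 3760 / 5361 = 0.70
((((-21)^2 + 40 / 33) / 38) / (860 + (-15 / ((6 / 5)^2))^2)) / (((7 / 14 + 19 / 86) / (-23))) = -346379448 / 903593735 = -0.38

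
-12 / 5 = -2.40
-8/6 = -4/3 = -1.33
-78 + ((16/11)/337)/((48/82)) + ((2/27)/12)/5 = -234182413/3002670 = -77.99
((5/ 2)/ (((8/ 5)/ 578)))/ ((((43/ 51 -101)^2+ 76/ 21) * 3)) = 8769705/ 292332064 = 0.03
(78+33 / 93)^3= 14331199589 / 29791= 481058.02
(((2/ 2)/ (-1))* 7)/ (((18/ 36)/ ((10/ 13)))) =-140/ 13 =-10.77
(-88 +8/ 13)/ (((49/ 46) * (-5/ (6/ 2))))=156768/ 3185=49.22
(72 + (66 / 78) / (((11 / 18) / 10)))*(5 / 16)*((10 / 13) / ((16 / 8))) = 6975 / 676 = 10.32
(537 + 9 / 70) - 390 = 10299 / 70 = 147.13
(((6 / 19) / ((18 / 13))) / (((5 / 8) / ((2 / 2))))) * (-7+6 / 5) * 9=-9048 / 475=-19.05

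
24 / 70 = 12 / 35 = 0.34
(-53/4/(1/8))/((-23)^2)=-106/529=-0.20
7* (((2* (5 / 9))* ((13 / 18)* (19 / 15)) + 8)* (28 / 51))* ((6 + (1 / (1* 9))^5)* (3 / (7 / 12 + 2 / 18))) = 121717622096 / 135517455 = 898.17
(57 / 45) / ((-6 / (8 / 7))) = -76 / 315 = -0.24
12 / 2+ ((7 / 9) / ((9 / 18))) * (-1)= 40 / 9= 4.44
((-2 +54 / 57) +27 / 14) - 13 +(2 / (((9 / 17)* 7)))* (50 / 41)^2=-45561025 / 4024314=-11.32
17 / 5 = 3.40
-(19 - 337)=318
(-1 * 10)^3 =-1000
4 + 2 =6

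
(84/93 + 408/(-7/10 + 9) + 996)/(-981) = -1.07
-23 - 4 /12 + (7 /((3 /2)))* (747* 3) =31304 /3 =10434.67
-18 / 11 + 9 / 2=63 / 22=2.86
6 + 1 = 7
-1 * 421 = -421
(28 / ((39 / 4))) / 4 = 28 / 39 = 0.72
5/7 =0.71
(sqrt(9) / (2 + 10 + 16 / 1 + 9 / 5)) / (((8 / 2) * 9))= 5 / 1788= 0.00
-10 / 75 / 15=-2 / 225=-0.01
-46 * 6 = -276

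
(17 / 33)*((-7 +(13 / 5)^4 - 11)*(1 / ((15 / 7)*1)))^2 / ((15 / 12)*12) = 249625710593 / 43505859375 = 5.74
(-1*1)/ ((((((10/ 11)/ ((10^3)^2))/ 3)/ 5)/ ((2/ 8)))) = -4125000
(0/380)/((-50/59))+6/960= 1/160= 0.01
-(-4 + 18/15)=14/5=2.80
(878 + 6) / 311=884 / 311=2.84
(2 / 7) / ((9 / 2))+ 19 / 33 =443 / 693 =0.64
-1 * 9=-9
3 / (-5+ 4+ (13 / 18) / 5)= -270 / 77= -3.51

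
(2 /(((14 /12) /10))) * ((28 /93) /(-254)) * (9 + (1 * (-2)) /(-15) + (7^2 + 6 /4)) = -14312 /11811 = -1.21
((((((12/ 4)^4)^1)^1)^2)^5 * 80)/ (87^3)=36022712471279789040/ 24389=1477006538655942.80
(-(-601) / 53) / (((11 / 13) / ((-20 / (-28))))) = 39065 / 4081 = 9.57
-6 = -6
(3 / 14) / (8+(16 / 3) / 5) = 45 / 1904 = 0.02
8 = 8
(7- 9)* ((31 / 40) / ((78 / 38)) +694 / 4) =-271249 / 780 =-347.76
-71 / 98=-0.72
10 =10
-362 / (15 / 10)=-724 / 3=-241.33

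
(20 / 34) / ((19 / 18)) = 180 / 323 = 0.56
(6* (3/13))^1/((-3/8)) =-48/13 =-3.69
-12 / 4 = -3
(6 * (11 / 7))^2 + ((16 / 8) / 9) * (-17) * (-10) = 55864 / 441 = 126.68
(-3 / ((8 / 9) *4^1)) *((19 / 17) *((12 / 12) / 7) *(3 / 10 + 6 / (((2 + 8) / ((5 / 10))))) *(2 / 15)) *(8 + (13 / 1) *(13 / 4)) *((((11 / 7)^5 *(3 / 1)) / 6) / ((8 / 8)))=-16606451763 / 6400105600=-2.59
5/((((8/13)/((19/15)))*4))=2.57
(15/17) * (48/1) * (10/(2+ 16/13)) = 15600/119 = 131.09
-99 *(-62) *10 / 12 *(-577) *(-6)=17708130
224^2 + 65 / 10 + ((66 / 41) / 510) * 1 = 349772047 / 6970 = 50182.50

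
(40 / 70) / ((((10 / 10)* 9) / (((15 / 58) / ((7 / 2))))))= 20 / 4263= 0.00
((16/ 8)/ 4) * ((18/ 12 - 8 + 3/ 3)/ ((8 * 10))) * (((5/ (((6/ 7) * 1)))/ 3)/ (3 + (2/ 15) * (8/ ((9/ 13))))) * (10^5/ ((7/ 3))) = -1546875/ 2452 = -630.86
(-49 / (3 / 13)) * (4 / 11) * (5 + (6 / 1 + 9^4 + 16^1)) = -5595408 / 11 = -508673.45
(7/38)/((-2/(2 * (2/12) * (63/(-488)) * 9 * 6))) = 3969/18544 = 0.21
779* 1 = 779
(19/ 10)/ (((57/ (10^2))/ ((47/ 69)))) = 470/ 207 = 2.27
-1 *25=-25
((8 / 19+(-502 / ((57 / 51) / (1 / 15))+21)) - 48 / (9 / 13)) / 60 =-1.30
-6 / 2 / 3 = -1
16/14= 8/7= 1.14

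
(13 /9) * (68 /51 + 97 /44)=6071 /1188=5.11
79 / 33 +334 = 11101 / 33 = 336.39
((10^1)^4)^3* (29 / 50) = 580000000000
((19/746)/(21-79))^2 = 361/1872119824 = 0.00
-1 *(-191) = 191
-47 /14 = -3.36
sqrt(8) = 2*sqrt(2) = 2.83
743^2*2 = 1104098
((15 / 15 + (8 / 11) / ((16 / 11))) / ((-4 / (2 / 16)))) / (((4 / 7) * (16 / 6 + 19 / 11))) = -693 / 37120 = -0.02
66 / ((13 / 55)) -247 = 419 / 13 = 32.23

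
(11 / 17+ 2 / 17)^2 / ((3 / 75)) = 4225 / 289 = 14.62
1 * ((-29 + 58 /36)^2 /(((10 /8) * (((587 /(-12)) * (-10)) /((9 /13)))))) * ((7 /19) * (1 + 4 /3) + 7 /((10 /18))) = 1864671928 /163112625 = 11.43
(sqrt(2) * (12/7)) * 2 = 24 * sqrt(2)/7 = 4.85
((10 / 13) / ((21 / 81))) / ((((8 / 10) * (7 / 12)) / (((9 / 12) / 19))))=6075 / 24206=0.25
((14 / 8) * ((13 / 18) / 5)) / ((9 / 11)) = 1001 / 3240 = 0.31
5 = 5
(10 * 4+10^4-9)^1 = 10031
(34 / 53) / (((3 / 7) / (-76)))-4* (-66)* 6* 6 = 1493048 / 159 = 9390.24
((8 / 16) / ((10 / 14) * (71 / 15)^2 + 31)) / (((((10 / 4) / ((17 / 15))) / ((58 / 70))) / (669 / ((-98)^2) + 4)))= 11561343 / 710984120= 0.02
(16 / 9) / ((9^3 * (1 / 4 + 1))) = 64 / 32805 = 0.00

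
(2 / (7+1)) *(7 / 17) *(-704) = -1232 / 17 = -72.47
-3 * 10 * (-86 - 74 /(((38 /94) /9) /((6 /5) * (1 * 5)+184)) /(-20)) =-466950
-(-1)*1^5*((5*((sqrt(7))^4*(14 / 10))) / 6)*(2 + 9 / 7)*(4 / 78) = 1127 / 117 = 9.63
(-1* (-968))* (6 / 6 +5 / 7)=11616 / 7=1659.43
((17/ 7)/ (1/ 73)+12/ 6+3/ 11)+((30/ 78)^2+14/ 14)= 180.71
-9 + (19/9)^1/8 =-629/72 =-8.74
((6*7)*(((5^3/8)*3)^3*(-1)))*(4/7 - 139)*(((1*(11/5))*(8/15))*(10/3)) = 37473046875/16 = 2342065429.69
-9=-9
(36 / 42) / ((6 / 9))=9 / 7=1.29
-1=-1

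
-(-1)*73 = 73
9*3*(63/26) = 1701/26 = 65.42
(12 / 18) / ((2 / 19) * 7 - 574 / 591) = -3743 / 1316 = -2.84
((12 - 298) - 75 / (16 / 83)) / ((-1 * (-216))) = -10801 / 3456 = -3.13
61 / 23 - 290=-6609 / 23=-287.35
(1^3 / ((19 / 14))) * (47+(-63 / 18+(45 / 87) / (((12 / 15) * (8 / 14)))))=144963 / 4408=32.89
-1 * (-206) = 206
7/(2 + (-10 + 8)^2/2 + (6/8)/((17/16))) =119/80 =1.49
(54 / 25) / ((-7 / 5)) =-54 / 35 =-1.54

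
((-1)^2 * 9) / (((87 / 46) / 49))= 6762 / 29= 233.17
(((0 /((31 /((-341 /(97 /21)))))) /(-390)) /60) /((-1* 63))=0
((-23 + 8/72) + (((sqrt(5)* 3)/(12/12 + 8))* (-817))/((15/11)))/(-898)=103/4041 + 8987* sqrt(5)/40410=0.52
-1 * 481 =-481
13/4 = 3.25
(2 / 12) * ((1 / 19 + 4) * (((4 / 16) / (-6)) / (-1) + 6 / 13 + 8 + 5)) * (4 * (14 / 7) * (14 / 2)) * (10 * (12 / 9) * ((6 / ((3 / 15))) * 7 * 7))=22253908600 / 2223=10010755.11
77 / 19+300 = 5777 / 19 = 304.05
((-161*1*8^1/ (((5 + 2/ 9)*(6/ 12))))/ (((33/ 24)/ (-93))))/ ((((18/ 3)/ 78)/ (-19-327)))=-77585534208/ 517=-150068731.54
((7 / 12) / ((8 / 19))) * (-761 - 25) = -17423 / 16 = -1088.94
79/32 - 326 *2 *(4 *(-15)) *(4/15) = 333903/32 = 10434.47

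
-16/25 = -0.64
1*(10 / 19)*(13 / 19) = 0.36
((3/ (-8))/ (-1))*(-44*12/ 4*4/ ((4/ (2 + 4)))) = -297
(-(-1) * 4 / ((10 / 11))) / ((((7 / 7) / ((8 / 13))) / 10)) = 352 / 13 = 27.08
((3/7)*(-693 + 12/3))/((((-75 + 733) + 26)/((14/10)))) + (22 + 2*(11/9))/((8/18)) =62011/1140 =54.40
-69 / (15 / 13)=-299 / 5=-59.80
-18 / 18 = -1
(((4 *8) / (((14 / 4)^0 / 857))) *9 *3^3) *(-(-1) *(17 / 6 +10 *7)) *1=485363664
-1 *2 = -2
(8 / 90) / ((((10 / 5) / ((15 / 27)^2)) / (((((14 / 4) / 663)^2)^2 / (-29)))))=-0.00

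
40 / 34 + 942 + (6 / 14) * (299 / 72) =2698795 / 2856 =944.96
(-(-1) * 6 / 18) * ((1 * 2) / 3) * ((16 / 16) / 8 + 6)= 1.36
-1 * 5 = -5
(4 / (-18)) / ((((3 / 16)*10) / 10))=-32 / 27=-1.19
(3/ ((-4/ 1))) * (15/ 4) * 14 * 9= -2835/ 8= -354.38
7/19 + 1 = 26/19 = 1.37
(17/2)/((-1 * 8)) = -17/16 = -1.06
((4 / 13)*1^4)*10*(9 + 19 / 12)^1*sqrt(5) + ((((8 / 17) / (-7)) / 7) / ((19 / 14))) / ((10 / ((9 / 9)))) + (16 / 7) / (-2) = -12928 / 11305 + 1270*sqrt(5) / 39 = 71.67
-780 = -780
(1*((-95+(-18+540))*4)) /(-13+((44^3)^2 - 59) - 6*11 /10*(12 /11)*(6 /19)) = 40565 /172337452316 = 0.00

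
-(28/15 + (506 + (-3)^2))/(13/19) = -147307/195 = -755.42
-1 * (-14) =14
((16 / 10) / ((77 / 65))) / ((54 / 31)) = 1612 / 2079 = 0.78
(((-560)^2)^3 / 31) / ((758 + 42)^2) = 48189030400 / 31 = 1554484851.61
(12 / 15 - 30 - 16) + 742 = 3484 / 5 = 696.80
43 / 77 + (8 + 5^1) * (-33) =-32990 / 77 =-428.44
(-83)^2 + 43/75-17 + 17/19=9794692/1425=6873.47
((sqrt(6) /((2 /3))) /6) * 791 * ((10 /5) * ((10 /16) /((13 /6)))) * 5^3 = 1483125 * sqrt(6) /104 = 34931.73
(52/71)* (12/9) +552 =117784/213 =552.98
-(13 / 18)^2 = -169 / 324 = -0.52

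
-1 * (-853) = 853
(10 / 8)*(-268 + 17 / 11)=-14655 / 44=-333.07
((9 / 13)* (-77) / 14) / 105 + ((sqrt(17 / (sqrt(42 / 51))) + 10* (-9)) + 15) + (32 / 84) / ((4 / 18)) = -66723 / 910 + 238^(3 / 4) / 14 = -68.99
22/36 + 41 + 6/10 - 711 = -60191/90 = -668.79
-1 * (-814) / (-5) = -814 / 5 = -162.80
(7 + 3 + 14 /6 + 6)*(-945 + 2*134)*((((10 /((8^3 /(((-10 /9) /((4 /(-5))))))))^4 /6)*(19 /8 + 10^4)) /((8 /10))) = -404121563720703125 /28855583159353344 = -14.00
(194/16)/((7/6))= 291/28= 10.39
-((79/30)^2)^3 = -243087455521/729000000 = -333.45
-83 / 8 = -10.38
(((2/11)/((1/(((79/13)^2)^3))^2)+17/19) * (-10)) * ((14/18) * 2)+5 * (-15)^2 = -7173442760.79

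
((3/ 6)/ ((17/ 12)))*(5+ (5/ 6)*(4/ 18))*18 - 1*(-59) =1563/ 17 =91.94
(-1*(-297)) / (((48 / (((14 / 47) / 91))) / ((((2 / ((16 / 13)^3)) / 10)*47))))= 16731 / 163840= 0.10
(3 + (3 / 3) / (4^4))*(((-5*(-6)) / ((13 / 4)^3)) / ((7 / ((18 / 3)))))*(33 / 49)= 1.52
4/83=0.05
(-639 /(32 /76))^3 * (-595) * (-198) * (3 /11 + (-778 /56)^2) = -2282075086909553479395 /28672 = -79592462573575386.42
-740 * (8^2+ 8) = -53280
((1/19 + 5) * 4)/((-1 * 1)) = -384/19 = -20.21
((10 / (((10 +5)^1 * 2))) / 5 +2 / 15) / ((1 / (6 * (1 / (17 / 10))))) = 12 / 17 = 0.71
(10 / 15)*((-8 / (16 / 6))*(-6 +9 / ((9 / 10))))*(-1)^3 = 8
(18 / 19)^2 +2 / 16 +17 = 52049 / 2888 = 18.02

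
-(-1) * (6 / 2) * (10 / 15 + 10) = 32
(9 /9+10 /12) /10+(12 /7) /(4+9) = 1721 /5460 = 0.32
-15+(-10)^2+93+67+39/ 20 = 4939/ 20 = 246.95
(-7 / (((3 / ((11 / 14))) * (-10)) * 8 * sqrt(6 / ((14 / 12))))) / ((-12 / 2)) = -11 * sqrt(7) / 17280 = -0.00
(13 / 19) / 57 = 13 / 1083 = 0.01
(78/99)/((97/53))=1378/3201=0.43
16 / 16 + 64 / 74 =69 / 37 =1.86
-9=-9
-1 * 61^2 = -3721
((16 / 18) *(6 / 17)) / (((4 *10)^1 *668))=1 / 85170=0.00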